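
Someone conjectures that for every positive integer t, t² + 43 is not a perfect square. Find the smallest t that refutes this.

A counterexample is any positive integer t such that t² + 43 is a perfect square; we check each in order.
For t = 1, 2, 3, 4, …, 18, 19, 20 the conclusion holds.
t = 21: 21² + 43 = 484 = 22², a perfect square.
Hence t = 21 is a counterexample.

t = 21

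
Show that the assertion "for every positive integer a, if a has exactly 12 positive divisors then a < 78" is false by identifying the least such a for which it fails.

A counterexample is any positive integer a such that a has exactly 12 positive divisors but the claim fails; we check each in order.
a = 60: τ(60) = 12; 60 < 78.
a = 72: τ(72) = 12; 72 < 78.
a = 84: τ(84) = 12; 84 ≥ 78.

a = 84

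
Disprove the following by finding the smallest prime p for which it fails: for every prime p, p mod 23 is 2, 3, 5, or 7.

p = 2: 2 mod 23 = 2.
p = 3: 3 mod 23 = 3.
p = 5: 5 mod 23 = 5.
p = 7: 7 mod 23 = 7.
p = 11: 11 mod 23 = 11 — not in {2, 3, 5, 7}.
Thus p = 11 disproves the claim, and no smaller p works.

p = 11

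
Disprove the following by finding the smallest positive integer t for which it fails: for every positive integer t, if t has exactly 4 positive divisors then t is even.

t = 15

Check each positive integer t in order until t has exactly 4 positive divisors but t is odd.
For t = 6, 8, 10, 14 the conclusion holds.
t = 15: divisors of 15: 1, 3, 5, 15; 15 is odd.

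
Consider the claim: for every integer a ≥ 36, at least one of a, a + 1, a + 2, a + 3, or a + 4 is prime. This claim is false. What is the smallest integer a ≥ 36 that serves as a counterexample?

a = 48

We need the least integer a ≥ 36 for which a, a + 1, a + 2, a + 3, a + 4 are all composite.
The first 12 eligible values, up to a = 47, all satisfy the conclusion.
a = 48: 48 = 2 × 24; 49 = 7 × 7; 50 = 2 × 25; 51 = 3 × 17; 52 = 2 × 26 — all composite.
Hence a = 48 is a counterexample.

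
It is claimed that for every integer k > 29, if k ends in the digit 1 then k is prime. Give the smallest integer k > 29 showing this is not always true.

We need the least integer k > 29 for which k ends in the digit 1 but k is not prime.
k = 31: 31 ends in 1 and is prime.
k = 41: 41 ends in 1 and is prime.
k = 51: 51 ends in 1; 51 = 3 × 17, composite.
So k = 51 is the smallest counterexample.

k = 51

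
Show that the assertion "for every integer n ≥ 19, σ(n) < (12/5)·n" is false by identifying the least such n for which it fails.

n = 24

A counterexample is any integer n ≥ 19 such that the claim fails; we check each in order.
For n = 19, 20, 21, 22, 23 the conclusion holds.
n = 24: σ(24) = 60; 60 ≥ 288/5.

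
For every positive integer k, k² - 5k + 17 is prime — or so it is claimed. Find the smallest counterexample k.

Check each positive integer k in order until k² - 5k + 17 is not prime.
For k = 1, 2, 3, 4, …, 10, 11, 12 the conclusion holds.
k = 13: k² - 5k + 17 = 121 = 11 × 11, composite.
Thus k = 13 disproves the claim, and no smaller k works.

k = 13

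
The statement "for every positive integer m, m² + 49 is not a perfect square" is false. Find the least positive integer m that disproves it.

The first 23 eligible values, up to m = 23, all satisfy the conclusion.
m = 24: 24² + 49 = 625 = 25², a perfect square.

m = 24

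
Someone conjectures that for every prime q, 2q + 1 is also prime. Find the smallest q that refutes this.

We need the least prime q for which 2q + 1 is not prime.
q = 2: 2q + 1 = 5, prime.
q = 3: 2q + 1 = 7, prime.
q = 5: 2q + 1 = 11, prime.
q = 7: 2q + 1 = 15 = 3 × 5, not prime.

q = 7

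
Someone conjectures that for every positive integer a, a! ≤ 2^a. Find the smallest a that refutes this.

a = 4

A counterexample is any positive integer a such that a! > 2^a; we check each in order.
a = 1: a! = 1 and 2^a = 2, so 1 ≤ 2.
a = 2: a! = 2 and 2^a = 4, so 2 ≤ 4.
a = 3: a! = 6 and 2^a = 8, so 6 ≤ 8.
a = 4: a! = 24 and 2^a = 16, so 24 > 16.
Thus a = 4 disproves the claim, and no smaller a works.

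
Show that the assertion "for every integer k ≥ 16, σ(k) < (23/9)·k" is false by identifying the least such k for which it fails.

k = 48

Check each integer k ≥ 16 in order until the claim fails.
For k = 16, 17, 18, 19, …, 45, 46, 47 the conclusion holds.
k = 48: σ(48) = 124; 124 ≥ 368/3.
Thus k = 48 disproves the claim, and no smaller k works.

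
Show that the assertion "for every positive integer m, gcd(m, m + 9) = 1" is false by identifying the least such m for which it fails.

We need the least positive integer m for which gcd(m, m + 9) > 1.
For m = 1, 2 the conclusion holds.
m = 3: gcd(3, 12) = 3.

m = 3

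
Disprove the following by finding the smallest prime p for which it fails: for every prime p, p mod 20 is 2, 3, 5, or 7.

We need the least prime p for which the claim fails.
For p = 2, 3, 5, 7 the conclusion holds.
p = 11: 11 mod 20 = 11 — not in {2, 3, 5, 7}.

p = 11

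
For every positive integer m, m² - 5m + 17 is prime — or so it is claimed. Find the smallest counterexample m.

m = 13

For m = 1, 2, 3, 4, …, 10, 11, 12 the conclusion holds.
m = 13: m² - 5m + 17 = 121 = 11 × 11, composite.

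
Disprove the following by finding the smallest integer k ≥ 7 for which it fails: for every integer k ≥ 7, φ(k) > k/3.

k = 12

A counterexample is any integer k ≥ 7 such that the claim fails; we check each in order.
k = 7: φ(7) = 6 and 7/3 = 7/3, so φ(7) > 7/3.
k = 8: φ(8) = 4 and 8/3 = 8/3, so φ(8) > 8/3.
k = 9: φ(9) = 6 and 9/3 = 3, so φ(9) > 9/3.
k = 10: φ(10) = 4 and 10/3 = 10/3, so φ(10) > 10/3.
k = 11: φ(11) = 10 and 11/3 = 11/3, so φ(11) > 11/3.
k = 12: φ(12) = 4 and 12/3 = 4, so φ(12) ≤ 12/3.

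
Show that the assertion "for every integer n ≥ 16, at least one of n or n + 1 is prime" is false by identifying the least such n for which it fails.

We need the least integer n ≥ 16 for which n, n + 1 are both composite.
For n = 16, 17, 18, 19 the conclusion holds.
n = 20: 20 = 2 × 10; 21 = 3 × 7 — both composite.
So n = 20 is the smallest counterexample.

n = 20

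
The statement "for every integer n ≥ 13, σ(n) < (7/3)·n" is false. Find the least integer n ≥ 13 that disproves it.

n = 24

We need the least integer n ≥ 13 for which the claim fails.
For n = 13, 14, 15, 16, …, 21, 22, 23 the conclusion holds.
n = 24: σ(24) = 60; 60 ≥ 56.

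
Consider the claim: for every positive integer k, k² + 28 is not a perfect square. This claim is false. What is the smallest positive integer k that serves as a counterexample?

A counterexample is any positive integer k such that k² + 28 is a perfect square; we check each in order.
The first 5 eligible values, up to k = 5, all satisfy the conclusion.
k = 6: 6² + 28 = 64 = 8², a perfect square.

k = 6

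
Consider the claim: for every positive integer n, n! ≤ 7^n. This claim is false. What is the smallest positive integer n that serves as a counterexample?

n = 17

Check each positive integer n in order until n! > 7^n.
For n = 1, 2, 3, 4, …, 14, 15, 16 the conclusion holds.
n = 17: n! = 355687428096000 and 7^n = 232630513987207, so 355687428096000 > 232630513987207.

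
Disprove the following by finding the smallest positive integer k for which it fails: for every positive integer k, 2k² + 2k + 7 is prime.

A counterexample is any positive integer k such that 2k² + 2k + 7 is not prime; we check each in order.
The first 5 eligible values, up to k = 5, all satisfy the conclusion.
k = 6: 2k² + 2k + 7 = 91 = 7 × 13, composite.
Hence k = 6 is a counterexample.

k = 6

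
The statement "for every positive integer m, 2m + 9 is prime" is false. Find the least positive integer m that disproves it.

Check each positive integer m in order until 2m + 9 is not prime.
m = 1: 2m + 9 = 11, prime.
m = 2: 2m + 9 = 13, prime.
m = 3: 2m + 9 = 15 = 3 × 5, composite.

m = 3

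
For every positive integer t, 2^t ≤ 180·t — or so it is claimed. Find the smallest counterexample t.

A counterexample is any positive integer t such that 2^t > 180·t; we check each in order.
For t = 1, 2, 3, 4, 5, 6, 7, 8, 9, 10 the conclusion holds.
t = 11: 2^t = 2048 and 180·t = 1980, so 2048 > 1980.
So t = 11 is the smallest counterexample.

t = 11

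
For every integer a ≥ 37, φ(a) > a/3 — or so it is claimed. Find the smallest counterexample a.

For a = 37, 38, 39, 40, 41 the conclusion holds.
a = 42: φ(42) = 12 and 42/3 = 14, so φ(42) ≤ 42/3.

a = 42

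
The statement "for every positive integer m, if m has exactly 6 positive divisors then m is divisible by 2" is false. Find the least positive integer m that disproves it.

m = 45

A counterexample is any positive integer m such that m has exactly 6 positive divisors but m is not divisible by 2; we check each in order.
For m = 12, 18, 20, 28, 32, 44 the conclusion holds.
m = 45: τ(45) = 6; 45 mod 2 = 1.
Hence m = 45 is a counterexample.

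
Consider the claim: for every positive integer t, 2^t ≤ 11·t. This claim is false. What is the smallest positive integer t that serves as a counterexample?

t = 7

The first 6 eligible values, up to t = 6, all satisfy the conclusion.
t = 7: 2^t = 128 and 11·t = 77, so 128 > 77.
Thus t = 7 disproves the claim, and no smaller t works.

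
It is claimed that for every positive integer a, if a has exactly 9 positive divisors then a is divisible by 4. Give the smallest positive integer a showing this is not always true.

a = 225

We need the least positive integer a for which a has exactly 9 positive divisors but a is not divisible by 4.
a = 36: τ(36) = 9; 36 mod 4 = 0.
a = 100: τ(100) = 9; 100 mod 4 = 0.
a = 196: τ(196) = 9; 196 mod 4 = 0.
a = 225: τ(225) = 9; 225 mod 4 = 1.
Thus a = 225 disproves the claim, and no smaller a works.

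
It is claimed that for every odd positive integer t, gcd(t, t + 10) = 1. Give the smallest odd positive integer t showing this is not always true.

t = 5

We need the least odd positive integer t for which gcd(t, t + 10) > 1.
t = 1: gcd(1, 11) = 1.
t = 3: gcd(3, 13) = 1.
t = 5: gcd(5, 15) = 5.
Thus t = 5 disproves the claim, and no smaller t works.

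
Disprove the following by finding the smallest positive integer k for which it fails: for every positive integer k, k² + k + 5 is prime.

k = 4

A counterexample is any positive integer k such that k² + k + 5 is not prime; we check each in order.
k = 1: k² + k + 5 = 7, prime.
k = 2: k² + k + 5 = 11, prime.
k = 3: k² + k + 5 = 17, prime.
k = 4: k² + k + 5 = 25 = 5 × 5, composite.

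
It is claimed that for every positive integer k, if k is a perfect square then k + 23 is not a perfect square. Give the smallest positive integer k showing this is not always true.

k = 121

For k = 1, 4, 9, 16, 25, 36, 49, 64, 81, 100 the conclusion holds.
k = 121: 121 = 11² and 121 + 23 = 144 = 12².
Hence k = 121 is a counterexample.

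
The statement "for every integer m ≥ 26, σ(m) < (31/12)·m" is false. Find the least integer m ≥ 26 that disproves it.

m = 48

We need the least integer m ≥ 26 for which the claim fails.
The first 22 eligible values, up to m = 47, all satisfy the conclusion.
m = 48: σ(48) = 124; 124 ≥ 124.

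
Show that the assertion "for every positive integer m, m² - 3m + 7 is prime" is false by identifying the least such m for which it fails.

m = 6

A counterexample is any positive integer m such that m² - 3m + 7 is not prime; we check each in order.
m = 1: m² - 3m + 7 = 5, prime.
m = 2: m² - 3m + 7 = 5, prime.
m = 3: m² - 3m + 7 = 7, prime.
m = 4: m² - 3m + 7 = 11, prime.
m = 5: m² - 3m + 7 = 17, prime.
m = 6: m² - 3m + 7 = 25 = 5 × 5, composite.
Thus m = 6 disproves the claim, and no smaller m works.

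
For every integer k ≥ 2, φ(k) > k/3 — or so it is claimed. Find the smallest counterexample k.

The first 4 eligible values, up to k = 5, all satisfy the conclusion.
k = 6: φ(6) = 2 and 6/3 = 2, so φ(6) ≤ 6/3.

k = 6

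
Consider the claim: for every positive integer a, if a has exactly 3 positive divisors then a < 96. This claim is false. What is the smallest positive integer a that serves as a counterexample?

Check each positive integer a in order until a has exactly 3 positive divisors but the claim fails.
a = 4: τ(4) = 3; 4 < 96.
a = 9: τ(9) = 3; 9 < 96.
a = 25: τ(25) = 3; 25 < 96.
a = 49: τ(49) = 3; 49 < 96.
a = 121: τ(121) = 3; 121 ≥ 96.

a = 121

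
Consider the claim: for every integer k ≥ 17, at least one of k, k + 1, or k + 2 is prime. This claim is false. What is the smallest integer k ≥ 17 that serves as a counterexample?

k = 20

Check each integer k ≥ 17 in order until k, k + 1, k + 2 are all composite.
For k = 17, 18, 19 the conclusion holds.
k = 20: 20 = 2 × 10; 21 = 3 × 7; 22 = 2 × 11 — all composite.
Thus k = 20 disproves the claim, and no smaller k works.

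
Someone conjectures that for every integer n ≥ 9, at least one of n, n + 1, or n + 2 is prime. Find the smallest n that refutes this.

A counterexample is any integer n ≥ 9 such that n, n + 1, n + 2 are all composite; we check each in order.
n = 9: 11 is prime.
n = 10: 11 is prime.
n = 11: 11 is prime.
n = 12: 13 is prime.
n = 13: 13 is prime.
n = 14: 14 = 2 × 7; 15 = 3 × 5; 16 = 2 × 8 — all composite.
Thus n = 14 disproves the claim, and no smaller n works.

n = 14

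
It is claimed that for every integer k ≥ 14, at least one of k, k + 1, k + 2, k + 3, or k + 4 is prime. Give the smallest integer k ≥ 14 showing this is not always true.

A counterexample is any integer k ≥ 14 such that k, k + 1, k + 2, k + 3, k + 4 are all composite; we check each in order.
For k = 14, 15, 16, 17, 18, 19, 20, 21, 22, 23 the conclusion holds.
k = 24: 24 = 2 × 12; 25 = 5 × 5; 26 = 2 × 13; 27 = 3 × 9; 28 = 2 × 14 — all composite.

k = 24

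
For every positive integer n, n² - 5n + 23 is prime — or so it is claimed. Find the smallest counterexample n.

n = 19

A counterexample is any positive integer n such that n² - 5n + 23 is not prime; we check each in order.
For n = 1, 2, 3, 4, …, 16, 17, 18 the conclusion holds.
n = 19: n² - 5n + 23 = 289 = 17 × 17, composite.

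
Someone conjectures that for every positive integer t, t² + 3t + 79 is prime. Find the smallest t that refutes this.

We need the least positive integer t for which t² + 3t + 79 is not prime.
t = 1: t² + 3t + 79 = 83, prime.
t = 2: t² + 3t + 79 = 89, prime.
t = 3: t² + 3t + 79 = 97, prime.
t = 4: t² + 3t + 79 = 107, prime.
t = 5: t² + 3t + 79 = 119 = 7 × 17, composite.
Hence t = 5 is a counterexample.

t = 5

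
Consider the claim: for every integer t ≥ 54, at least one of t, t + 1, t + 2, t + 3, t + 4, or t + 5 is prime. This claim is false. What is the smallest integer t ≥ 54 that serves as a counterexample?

t = 90

A counterexample is any integer t ≥ 54 such that t, t + 1, t + 2, t + 3, t + 4, t + 5 are all composite; we check each in order.
For t = 54, 55, 56, 57, …, 87, 88, 89 the conclusion holds.
t = 90: 90 = 2 × 45; 91 = 7 × 13; 92 = 2 × 46; 93 = 3 × 31; 94 = 2 × 47; 95 = 5 × 19 — all composite.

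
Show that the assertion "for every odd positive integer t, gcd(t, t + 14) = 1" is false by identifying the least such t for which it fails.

For t = 1, 3, 5 the conclusion holds.
t = 7: gcd(7, 21) = 7.

t = 7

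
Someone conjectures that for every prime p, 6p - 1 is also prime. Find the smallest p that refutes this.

The first 4 eligible values, up to p = 7, all satisfy the conclusion.
p = 11: 6p - 1 = 65 = 5 × 13, not prime.

p = 11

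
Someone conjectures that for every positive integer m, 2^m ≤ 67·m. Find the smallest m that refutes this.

A counterexample is any positive integer m such that 2^m > 67·m; we check each in order.
For m = 1, 2, 3, 4, 5, 6, 7, 8, 9 the conclusion holds.
m = 10: 2^m = 1024 and 67·m = 670, so 1024 > 670.

m = 10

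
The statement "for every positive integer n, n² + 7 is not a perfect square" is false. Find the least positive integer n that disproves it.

n = 3

We need the least positive integer n for which n² + 7 is a perfect square.
n = 1: 1² + 7 = 8, not a perfect square.
n = 2: 2² + 7 = 11, not a perfect square.
n = 3: 3² + 7 = 16 = 4², a perfect square.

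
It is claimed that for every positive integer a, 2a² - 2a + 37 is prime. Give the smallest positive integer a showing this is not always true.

A counterexample is any positive integer a such that 2a² - 2a + 37 is not prime; we check each in order.
a = 1: 2a² - 2a + 37 = 37, prime.
a = 2: 2a² - 2a + 37 = 41, prime.
a = 3: 2a² - 2a + 37 = 49 = 7 × 7, composite.
So a = 3 is the smallest counterexample.

a = 3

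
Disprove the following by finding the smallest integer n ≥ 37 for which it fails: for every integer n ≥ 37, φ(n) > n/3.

We need the least integer n ≥ 37 for which the claim fails.
For n = 37, 38, 39, 40, 41 the conclusion holds.
n = 42: φ(42) = 12 and 42/3 = 14, so φ(42) ≤ 42/3.

n = 42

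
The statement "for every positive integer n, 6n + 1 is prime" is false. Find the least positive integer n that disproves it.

Check each positive integer n in order until 6n + 1 is not prime.
For n = 1, 2, 3 the conclusion holds.
n = 4: 6n + 1 = 25 = 5 × 5, composite.

n = 4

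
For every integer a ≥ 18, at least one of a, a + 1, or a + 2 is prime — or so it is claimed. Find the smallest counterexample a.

a = 20

A counterexample is any integer a ≥ 18 such that a, a + 1, a + 2 are all composite; we check each in order.
a = 18: 19 is prime.
a = 19: 19 is prime.
a = 20: 20 = 2 × 10; 21 = 3 × 7; 22 = 2 × 11 — all composite.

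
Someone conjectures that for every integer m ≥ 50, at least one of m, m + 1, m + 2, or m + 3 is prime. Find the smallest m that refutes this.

m = 54

For m = 50, 51, 52, 53 the conclusion holds.
m = 54: 54 = 2 × 27; 55 = 5 × 11; 56 = 2 × 28; 57 = 3 × 19 — all composite.
Thus m = 54 disproves the claim, and no smaller m works.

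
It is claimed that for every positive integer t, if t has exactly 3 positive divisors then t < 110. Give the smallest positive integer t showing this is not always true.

t = 121

A counterexample is any positive integer t such that t has exactly 3 positive divisors but the claim fails; we check each in order.
For t = 4, 9, 25, 49 the conclusion holds.
t = 121: τ(121) = 3; 121 ≥ 110.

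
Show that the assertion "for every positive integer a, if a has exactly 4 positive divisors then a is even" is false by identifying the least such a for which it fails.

We need the least positive integer a for which a has exactly 4 positive divisors but a is odd.
For a = 6, 8, 10, 14 the conclusion holds.
a = 15: divisors of 15: 1, 3, 5, 15; 15 is odd.
Hence a = 15 is a counterexample.

a = 15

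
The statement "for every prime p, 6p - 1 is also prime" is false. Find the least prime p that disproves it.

p = 2: 6p - 1 = 11, prime.
p = 3: 6p - 1 = 17, prime.
p = 5: 6p - 1 = 29, prime.
p = 7: 6p - 1 = 41, prime.
p = 11: 6p - 1 = 65 = 5 × 13, not prime.
Hence p = 11 is a counterexample.

p = 11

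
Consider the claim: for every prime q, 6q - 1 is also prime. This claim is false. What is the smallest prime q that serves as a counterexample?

q = 11

Check each prime q in order until 6q - 1 is not prime.
The first 4 eligible values, up to q = 7, all satisfy the conclusion.
q = 11: 6q - 1 = 65 = 5 × 13, not prime.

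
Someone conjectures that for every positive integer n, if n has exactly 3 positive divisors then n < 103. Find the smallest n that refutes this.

The first 4 eligible values, up to n = 49, all satisfy the conclusion.
n = 121: τ(121) = 3; 121 ≥ 103.
Hence n = 121 is a counterexample.

n = 121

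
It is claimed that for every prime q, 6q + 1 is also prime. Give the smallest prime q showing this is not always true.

We need the least prime q for which 6q + 1 is not prime.
For q = 2, 3, 5, 7, 11, 13, 17 the conclusion holds.
q = 19: 6q + 1 = 115 = 5 × 23, not prime.
So q = 19 is the smallest counterexample.

q = 19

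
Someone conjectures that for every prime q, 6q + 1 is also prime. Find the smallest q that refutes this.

Check each prime q in order until 6q + 1 is not prime.
q = 2: 6q + 1 = 13, prime.
q = 3: 6q + 1 = 19, prime.
q = 5: 6q + 1 = 31, prime.
q = 7: 6q + 1 = 43, prime.
q = 11: 6q + 1 = 67, prime.
q = 13: 6q + 1 = 79, prime.
q = 17: 6q + 1 = 103, prime.
q = 19: 6q + 1 = 115 = 5 × 23, not prime.

q = 19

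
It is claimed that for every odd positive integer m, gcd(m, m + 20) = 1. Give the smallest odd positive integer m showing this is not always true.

We need the least odd positive integer m for which gcd(m, m + 20) > 1.
m = 1: gcd(1, 21) = 1.
m = 3: gcd(3, 23) = 1.
m = 5: gcd(5, 25) = 5.

m = 5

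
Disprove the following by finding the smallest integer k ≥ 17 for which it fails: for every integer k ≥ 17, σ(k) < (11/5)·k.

k = 24

Check each integer k ≥ 17 in order until the claim fails.
The first 7 eligible values, up to k = 23, all satisfy the conclusion.
k = 24: σ(24) = 60; 60 ≥ 264/5.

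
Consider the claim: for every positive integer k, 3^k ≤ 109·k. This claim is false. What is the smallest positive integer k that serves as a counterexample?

k = 6

Check each positive integer k in order until 3^k > 109·k.
k = 1: 3^k = 3 and 109·k = 109, so 3 ≤ 109.
k = 2: 3^k = 9 and 109·k = 218, so 9 ≤ 218.
k = 3: 3^k = 27 and 109·k = 327, so 27 ≤ 327.
k = 4: 3^k = 81 and 109·k = 436, so 81 ≤ 436.
k = 5: 3^k = 243 and 109·k = 545, so 243 ≤ 545.
k = 6: 3^k = 729 and 109·k = 654, so 729 > 654.
Hence k = 6 is a counterexample.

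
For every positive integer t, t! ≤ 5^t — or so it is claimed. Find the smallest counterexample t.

Check each positive integer t in order until t! > 5^t.
The first 11 eligible values, up to t = 11, all satisfy the conclusion.
t = 12: t! = 479001600 and 5^t = 244140625, so 479001600 > 244140625.
So t = 12 is the smallest counterexample.

t = 12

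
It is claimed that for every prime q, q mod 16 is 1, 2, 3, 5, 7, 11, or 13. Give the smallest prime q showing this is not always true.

q = 31

The first 10 eligible values, up to q = 29, all satisfy the conclusion.
q = 31: 31 mod 16 = 15 — not in {1, 2, 3, 5, 7, 11, 13}.
Thus q = 31 disproves the claim, and no smaller q works.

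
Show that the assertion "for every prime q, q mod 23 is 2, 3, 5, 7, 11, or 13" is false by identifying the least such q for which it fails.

q = 17

We need the least prime q for which the claim fails.
The first 6 eligible values, up to q = 13, all satisfy the conclusion.
q = 17: 17 mod 23 = 17 — not in {2, 3, 5, 7, 11, 13}.
Hence q = 17 is a counterexample.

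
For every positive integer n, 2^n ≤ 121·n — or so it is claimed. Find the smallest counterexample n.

A counterexample is any positive integer n such that 2^n > 121·n; we check each in order.
For n = 1, 2, 3, 4, 5, 6, 7, 8, 9, 10 the conclusion holds.
n = 11: 2^n = 2048 and 121·n = 1331, so 2048 > 1331.
Hence n = 11 is a counterexample.

n = 11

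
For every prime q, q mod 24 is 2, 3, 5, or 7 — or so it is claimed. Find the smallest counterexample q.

q = 11

Check each prime q in order until the claim fails.
q = 2: 2 mod 24 = 2.
q = 3: 3 mod 24 = 3.
q = 5: 5 mod 24 = 5.
q = 7: 7 mod 24 = 7.
q = 11: 11 mod 24 = 11 — not in {2, 3, 5, 7}.
So q = 11 is the smallest counterexample.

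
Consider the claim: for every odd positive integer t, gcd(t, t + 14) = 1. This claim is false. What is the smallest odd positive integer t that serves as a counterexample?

t = 7

A counterexample is any odd positive integer t such that gcd(t, t + 14) > 1; we check each in order.
For t = 1, 3, 5 the conclusion holds.
t = 7: gcd(7, 21) = 7.
Hence t = 7 is a counterexample.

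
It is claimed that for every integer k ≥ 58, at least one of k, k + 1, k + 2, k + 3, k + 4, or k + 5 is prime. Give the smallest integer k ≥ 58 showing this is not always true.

For k = 58, 59, 60, 61, …, 87, 88, 89 the conclusion holds.
k = 90: 90 = 2 × 45; 91 = 7 × 13; 92 = 2 × 46; 93 = 3 × 31; 94 = 2 × 47; 95 = 5 × 19 — all composite.

k = 90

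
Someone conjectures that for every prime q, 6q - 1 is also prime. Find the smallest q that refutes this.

q = 11

A counterexample is any prime q such that 6q - 1 is not prime; we check each in order.
The first 4 eligible values, up to q = 7, all satisfy the conclusion.
q = 11: 6q - 1 = 65 = 5 × 13, not prime.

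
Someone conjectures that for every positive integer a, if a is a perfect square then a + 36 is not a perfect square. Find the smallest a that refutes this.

Check each positive integer a in order until a is a perfect square but a + 36 is a perfect square.
For a = 1, 4, 9, 16, 25, 36, 49 the conclusion holds.
a = 64: 64 = 8² and 64 + 36 = 100 = 10².

a = 64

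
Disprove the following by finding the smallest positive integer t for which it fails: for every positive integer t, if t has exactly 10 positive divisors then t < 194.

t = 208

Check each positive integer t in order until t has exactly 10 positive divisors but the claim fails.
The first 5 eligible values, up to t = 176, all satisfy the conclusion.
t = 208: τ(208) = 10; 208 ≥ 194.
So t = 208 is the smallest counterexample.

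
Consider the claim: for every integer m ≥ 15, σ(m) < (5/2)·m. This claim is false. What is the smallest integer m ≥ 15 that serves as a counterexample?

m = 24

A counterexample is any integer m ≥ 15 such that the claim fails; we check each in order.
For m = 15, 16, 17, 18, 19, 20, 21, 22, 23 the conclusion holds.
m = 24: σ(24) = 60; 60 ≥ 60.
Hence m = 24 is a counterexample.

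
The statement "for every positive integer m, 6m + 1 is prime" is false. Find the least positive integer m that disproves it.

m = 4

m = 1: 6m + 1 = 7, prime.
m = 2: 6m + 1 = 13, prime.
m = 3: 6m + 1 = 19, prime.
m = 4: 6m + 1 = 25 = 5 × 5, composite.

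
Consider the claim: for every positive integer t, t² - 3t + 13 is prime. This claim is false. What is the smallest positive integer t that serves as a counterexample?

Check each positive integer t in order until t² - 3t + 13 is not prime.
For t = 1, 2, 3, 4, …, 9, 10, 11 the conclusion holds.
t = 12: t² - 3t + 13 = 121 = 11 × 11, composite.
Thus t = 12 disproves the claim, and no smaller t works.

t = 12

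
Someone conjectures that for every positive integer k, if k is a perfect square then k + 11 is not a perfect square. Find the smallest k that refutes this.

k = 25

A counterexample is any positive integer k such that k is a perfect square but k + 11 is a perfect square; we check each in order.
k = 1: 1 + 11 = 12, not a perfect square.
k = 4: 4 + 11 = 15, not a perfect square.
k = 9: 9 + 11 = 20, not a perfect square.
k = 16: 16 + 11 = 27, not a perfect square.
k = 25: 25 = 5² and 25 + 11 = 36 = 6².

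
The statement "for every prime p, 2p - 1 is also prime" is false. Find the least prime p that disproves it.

p = 2: 2p - 1 = 3, prime.
p = 3: 2p - 1 = 5, prime.
p = 5: 2p - 1 = 9 = 3 × 3, not prime.
So p = 5 is the smallest counterexample.

p = 5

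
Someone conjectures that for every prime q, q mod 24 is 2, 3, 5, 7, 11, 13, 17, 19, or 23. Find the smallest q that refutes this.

q = 73

A counterexample is any prime q such that the claim fails; we check each in order.
The first 20 eligible values, up to q = 71, all satisfy the conclusion.
q = 73: 73 mod 24 = 1 — not in {2, 3, 5, 7, 11, 13, 17, 19, 23}.
So q = 73 is the smallest counterexample.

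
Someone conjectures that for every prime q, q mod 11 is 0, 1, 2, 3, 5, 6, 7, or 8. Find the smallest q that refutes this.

The first 10 eligible values, up to q = 29, all satisfy the conclusion.
q = 31: 31 mod 11 = 9 — not in {0, 1, 2, 3, 5, 6, 7, 8}.
So q = 31 is the smallest counterexample.

q = 31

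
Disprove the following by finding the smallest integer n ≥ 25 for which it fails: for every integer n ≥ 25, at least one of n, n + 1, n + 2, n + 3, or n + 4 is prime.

n = 25: 29 is prime.
n = 26: 29 is prime.
n = 27: 29 is prime.
n = 28: 29 is prime.
n = 29: 29 is prime.
n = 30: 31 is prime.
n = 31: 31 is prime.
n = 32: 32 = 2 × 16; 33 = 3 × 11; 34 = 2 × 17; 35 = 5 × 7; 36 = 2 × 18 — all composite.

n = 32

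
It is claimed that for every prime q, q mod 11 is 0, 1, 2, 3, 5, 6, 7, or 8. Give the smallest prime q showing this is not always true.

A counterexample is any prime q such that the claim fails; we check each in order.
The first 10 eligible values, up to q = 29, all satisfy the conclusion.
q = 31: 31 mod 11 = 9 — not in {0, 1, 2, 3, 5, 6, 7, 8}.

q = 31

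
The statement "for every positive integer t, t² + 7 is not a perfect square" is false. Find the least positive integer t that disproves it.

We need the least positive integer t for which t² + 7 is a perfect square.
For t = 1, 2 the conclusion holds.
t = 3: 3² + 7 = 16 = 4², a perfect square.
So t = 3 is the smallest counterexample.

t = 3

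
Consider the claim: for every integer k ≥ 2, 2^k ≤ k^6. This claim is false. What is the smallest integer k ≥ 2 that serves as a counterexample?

k = 30

We need the least integer k ≥ 2 for which 2^k > k^6.
For k = 2, 3, 4, 5, …, 27, 28, 29 the conclusion holds.
k = 30: 2^k = 1073741824 and k^6 = 729000000, so 1073741824 > 729000000.
Thus k = 30 disproves the claim, and no smaller k works.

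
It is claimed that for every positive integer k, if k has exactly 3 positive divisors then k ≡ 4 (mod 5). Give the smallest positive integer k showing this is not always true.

A counterexample is any positive integer k such that k has exactly 3 positive divisors but the claim fails; we check each in order.
k = 4: τ(4) = 3; 4 ≡ 4 (mod 5).
k = 9: τ(9) = 3; 9 ≡ 4 (mod 5).
k = 25: τ(25) = 3; 25 ≡ 0 (mod 5).

k = 25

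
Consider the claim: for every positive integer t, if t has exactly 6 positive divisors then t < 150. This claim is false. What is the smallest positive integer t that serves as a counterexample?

For t = 12, 18, 20, 28, …, 124, 147, 148 the conclusion holds.
t = 153: τ(153) = 6; 153 ≥ 150.

t = 153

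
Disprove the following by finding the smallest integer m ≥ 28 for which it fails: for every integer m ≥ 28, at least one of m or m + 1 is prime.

Check each integer m ≥ 28 in order until m, m + 1 are both composite.
For m = 28, 29, 30, 31 the conclusion holds.
m = 32: 32 = 2 × 16; 33 = 3 × 11 — both composite.

m = 32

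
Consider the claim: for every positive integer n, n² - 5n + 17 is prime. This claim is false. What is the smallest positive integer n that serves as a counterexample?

n = 13

A counterexample is any positive integer n such that n² - 5n + 17 is not prime; we check each in order.
The first 12 eligible values, up to n = 12, all satisfy the conclusion.
n = 13: n² - 5n + 17 = 121 = 11 × 11, composite.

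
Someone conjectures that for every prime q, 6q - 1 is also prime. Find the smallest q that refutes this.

The first 4 eligible values, up to q = 7, all satisfy the conclusion.
q = 11: 6q - 1 = 65 = 5 × 13, not prime.

q = 11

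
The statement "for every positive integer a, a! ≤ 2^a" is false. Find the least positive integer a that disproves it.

Check each positive integer a in order until a! > 2^a.
a = 1: a! = 1 and 2^a = 2, so 1 ≤ 2.
a = 2: a! = 2 and 2^a = 4, so 2 ≤ 4.
a = 3: a! = 6 and 2^a = 8, so 6 ≤ 8.
a = 4: a! = 24 and 2^a = 16, so 24 > 16.
Thus a = 4 disproves the claim, and no smaller a works.

a = 4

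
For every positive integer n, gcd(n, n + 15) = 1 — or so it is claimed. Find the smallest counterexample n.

n = 1: gcd(1, 16) = 1.
n = 2: gcd(2, 17) = 1.
n = 3: gcd(3, 18) = 3.

n = 3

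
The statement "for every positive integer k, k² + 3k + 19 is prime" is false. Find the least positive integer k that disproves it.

k = 15

Check each positive integer k in order until k² + 3k + 19 is not prime.
For k = 1, 2, 3, 4, …, 12, 13, 14 the conclusion holds.
k = 15: k² + 3k + 19 = 289 = 17 × 17, composite.
Thus k = 15 disproves the claim, and no smaller k works.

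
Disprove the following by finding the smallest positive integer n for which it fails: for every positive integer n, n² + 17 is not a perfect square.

A counterexample is any positive integer n such that n² + 17 is a perfect square; we check each in order.
For n = 1, 2, 3, 4, 5, 6, 7 the conclusion holds.
n = 8: 8² + 17 = 81 = 9², a perfect square.

n = 8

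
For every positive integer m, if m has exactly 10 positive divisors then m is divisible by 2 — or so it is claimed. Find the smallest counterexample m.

For m = 48, 80, 112, 162, 176, 208, 272, 304, 368 the conclusion holds.
m = 405: τ(405) = 10; 405 mod 2 = 1.
Hence m = 405 is a counterexample.

m = 405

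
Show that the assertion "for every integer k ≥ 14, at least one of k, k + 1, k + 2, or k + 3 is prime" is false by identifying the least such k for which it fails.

k = 24

We need the least integer k ≥ 14 for which k, k + 1, k + 2, k + 3 are all composite.
For k = 14, 15, 16, 17, 18, 19, 20, 21, 22, 23 the conclusion holds.
k = 24: 24 = 2 × 12; 25 = 5 × 5; 26 = 2 × 13; 27 = 3 × 9 — all composite.
Thus k = 24 disproves the claim, and no smaller k works.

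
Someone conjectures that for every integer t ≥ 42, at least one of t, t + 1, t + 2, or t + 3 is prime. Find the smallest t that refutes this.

t = 48

A counterexample is any integer t ≥ 42 such that t, t + 1, t + 2, t + 3 are all composite; we check each in order.
For t = 42, 43, 44, 45, 46, 47 the conclusion holds.
t = 48: 48 = 2 × 24; 49 = 7 × 7; 50 = 2 × 25; 51 = 3 × 17 — all composite.
So t = 48 is the smallest counterexample.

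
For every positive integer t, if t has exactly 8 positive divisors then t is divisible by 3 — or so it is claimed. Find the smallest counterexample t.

Check each positive integer t in order until t has exactly 8 positive divisors but t is not divisible by 3.
t = 24: τ(24) = 8; 24 mod 3 = 0.
t = 30: τ(30) = 8; 30 mod 3 = 0.
t = 40: τ(40) = 8; 40 mod 3 = 1.
So t = 40 is the smallest counterexample.

t = 40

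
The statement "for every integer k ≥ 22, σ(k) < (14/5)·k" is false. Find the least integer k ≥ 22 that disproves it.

We need the least integer k ≥ 22 for which the claim fails.
For k = 22, 23, 24, 25, …, 57, 58, 59 the conclusion holds.
k = 60: σ(60) = 168; 168 ≥ 168.
Hence k = 60 is a counterexample.

k = 60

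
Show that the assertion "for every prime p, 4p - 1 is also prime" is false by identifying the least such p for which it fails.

p = 7

A counterexample is any prime p such that 4p - 1 is not prime; we check each in order.
For p = 2, 3, 5 the conclusion holds.
p = 7: 4p - 1 = 27 = 3 × 9, not prime.
So p = 7 is the smallest counterexample.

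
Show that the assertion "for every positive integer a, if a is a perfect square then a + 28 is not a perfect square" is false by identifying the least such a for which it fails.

a = 1: 1 + 28 = 29, not a perfect square.
a = 4: 4 + 28 = 32, not a perfect square.
a = 9: 9 + 28 = 37, not a perfect square.
a = 16: 16 + 28 = 44, not a perfect square.
a = 25: 25 + 28 = 53, not a perfect square.
a = 36: 36 = 6² and 36 + 28 = 64 = 8².
Hence a = 36 is a counterexample.

a = 36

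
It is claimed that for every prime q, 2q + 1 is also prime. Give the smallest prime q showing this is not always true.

q = 7

We need the least prime q for which 2q + 1 is not prime.
q = 2: 2q + 1 = 5, prime.
q = 3: 2q + 1 = 7, prime.
q = 5: 2q + 1 = 11, prime.
q = 7: 2q + 1 = 15 = 3 × 5, not prime.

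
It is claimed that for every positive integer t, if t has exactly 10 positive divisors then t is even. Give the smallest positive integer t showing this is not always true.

t = 405

For t = 48, 80, 112, 162, 176, 208, 272, 304, 368 the conclusion holds.
t = 405: divisors of 405: 10 divisors; 405 is odd.
So t = 405 is the smallest counterexample.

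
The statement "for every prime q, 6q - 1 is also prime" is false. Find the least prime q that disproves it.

Check each prime q in order until 6q - 1 is not prime.
The first 4 eligible values, up to q = 7, all satisfy the conclusion.
q = 11: 6q - 1 = 65 = 5 × 13, not prime.
Hence q = 11 is a counterexample.

q = 11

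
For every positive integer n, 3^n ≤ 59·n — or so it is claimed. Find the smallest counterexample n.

We need the least positive integer n for which 3^n > 59·n.
The first 5 eligible values, up to n = 5, all satisfy the conclusion.
n = 6: 3^n = 729 and 59·n = 354, so 729 > 354.
So n = 6 is the smallest counterexample.

n = 6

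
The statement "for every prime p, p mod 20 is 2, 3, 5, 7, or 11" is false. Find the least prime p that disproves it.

For p = 2, 3, 5, 7, 11 the conclusion holds.
p = 13: 13 mod 20 = 13 — not in {2, 3, 5, 7, 11}.

p = 13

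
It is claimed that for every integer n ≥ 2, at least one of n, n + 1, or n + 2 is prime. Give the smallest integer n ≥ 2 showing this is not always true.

n = 8

The first 6 eligible values, up to n = 7, all satisfy the conclusion.
n = 8: 8 = 2 × 4; 9 = 3 × 3; 10 = 2 × 5 — all composite.
Hence n = 8 is a counterexample.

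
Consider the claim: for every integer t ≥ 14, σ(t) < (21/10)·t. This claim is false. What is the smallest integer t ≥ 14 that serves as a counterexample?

t = 18

Check each integer t ≥ 14 in order until the claim fails.
For t = 14, 15, 16, 17 the conclusion holds.
t = 18: σ(18) = 39; 39 ≥ 189/5.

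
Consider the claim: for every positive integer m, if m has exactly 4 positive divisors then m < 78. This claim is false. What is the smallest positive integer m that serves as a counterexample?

m = 82

We need the least positive integer m for which m has exactly 4 positive divisors but the claim fails.
For m = 6, 8, 10, 14, …, 69, 74, 77 the conclusion holds.
m = 82: τ(82) = 4; 82 ≥ 78.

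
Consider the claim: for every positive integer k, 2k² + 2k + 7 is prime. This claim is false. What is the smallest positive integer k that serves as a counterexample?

k = 6

Check each positive integer k in order until 2k² + 2k + 7 is not prime.
k = 1: 2k² + 2k + 7 = 11, prime.
k = 2: 2k² + 2k + 7 = 19, prime.
k = 3: 2k² + 2k + 7 = 31, prime.
k = 4: 2k² + 2k + 7 = 47, prime.
k = 5: 2k² + 2k + 7 = 67, prime.
k = 6: 2k² + 2k + 7 = 91 = 7 × 13, composite.
Thus k = 6 disproves the claim, and no smaller k works.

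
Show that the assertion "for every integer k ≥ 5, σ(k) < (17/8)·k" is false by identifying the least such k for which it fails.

k = 12

Check each integer k ≥ 5 in order until the claim fails.
k = 5: σ(5) = 6; 6 < 85/8.
k = 6: σ(6) = 12; 12 < 51/4.
k = 7: σ(7) = 8; 8 < 119/8.
k = 8: σ(8) = 15; 15 < 17.
k = 9: σ(9) = 13; 13 < 153/8.
k = 10: σ(10) = 18; 18 < 85/4.
k = 11: σ(11) = 12; 12 < 187/8.
k = 12: σ(12) = 28; 28 ≥ 51/2.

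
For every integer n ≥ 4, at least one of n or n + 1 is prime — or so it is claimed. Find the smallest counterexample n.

Check each integer n ≥ 4 in order until n, n + 1 are both composite.
n = 4: 5 is prime.
n = 5: 5 is prime.
n = 6: 7 is prime.
n = 7: 7 is prime.
n = 8: 8 = 2 × 4; 9 = 3 × 3 — both composite.
Hence n = 8 is a counterexample.

n = 8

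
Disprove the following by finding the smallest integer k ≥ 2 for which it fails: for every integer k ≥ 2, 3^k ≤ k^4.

k = 8

We need the least integer k ≥ 2 for which 3^k > k^4.
For k = 2, 3, 4, 5, 6, 7 the conclusion holds.
k = 8: 3^k = 6561 and k^4 = 4096, so 6561 > 4096.
So k = 8 is the smallest counterexample.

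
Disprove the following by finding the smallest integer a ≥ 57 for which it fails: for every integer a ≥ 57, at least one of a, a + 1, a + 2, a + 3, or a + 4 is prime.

Check each integer a ≥ 57 in order until a, a + 1, a + 2, a + 3, a + 4 are all composite.
The first 5 eligible values, up to a = 61, all satisfy the conclusion.
a = 62: 62 = 2 × 31; 63 = 3 × 21; 64 = 2 × 32; 65 = 5 × 13; 66 = 2 × 33 — all composite.
Thus a = 62 disproves the claim, and no smaller a works.

a = 62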